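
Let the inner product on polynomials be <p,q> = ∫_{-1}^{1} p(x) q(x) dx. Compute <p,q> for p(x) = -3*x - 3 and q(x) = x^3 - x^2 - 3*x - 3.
<p,q> = 124/5

Expand the product: p(x)·q(x) = -3*x^4 + 12*x^2 + 18*x + 9.
∫_{-1}^{1} of each monomial x^k gives [2/(k+1) if k even, 0 if k odd]. Integrating term-by-term (or equivalently evaluating the antiderivative F(x) = -3*x^5/5 + 4*x^3 + 9*x^2 + 9*x at the endpoints):
  F(1) − F(−1) = 107/5 − (-17/5) = 124/5.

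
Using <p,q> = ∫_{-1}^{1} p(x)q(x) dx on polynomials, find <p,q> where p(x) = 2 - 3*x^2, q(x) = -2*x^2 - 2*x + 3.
<p,q> = 86/15

Expand the product: p(x)·q(x) = 6*x^4 + 6*x^3 - 13*x^2 - 4*x + 6.
∫_{-1}^{1} of each monomial x^k gives [2/(k+1) if k even, 0 if k odd]. Integrating term-by-term (or equivalently evaluating the antiderivative F(x) = 6*x^5/5 + 3*x^4/2 - 13*x^3/3 - 2*x^2 + 6*x at the endpoints):
  F(1) − F(−1) = 71/30 − (-101/30) = 86/15.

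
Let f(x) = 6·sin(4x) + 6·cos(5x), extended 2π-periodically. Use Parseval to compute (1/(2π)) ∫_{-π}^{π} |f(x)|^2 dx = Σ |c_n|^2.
Σ |c_n|^2 = 36

Expand |f|^2 and use orthogonality of {sin(nx), cos(mx)} on [-π, π]:
  ∫_{-π}^{π} sin(nx)^2 dx = π, ∫ cos(mx)^2 dx = π, and cross terms integrate to 0.
So ∫_{-π}^{π} f(x)^2 dx = 6^2 · π + 6^2 · π = (36 + 36)π.
Divide by 2π: (36 + 36)/2 = 36.
By Parseval, this equals Σ |c_n|^2.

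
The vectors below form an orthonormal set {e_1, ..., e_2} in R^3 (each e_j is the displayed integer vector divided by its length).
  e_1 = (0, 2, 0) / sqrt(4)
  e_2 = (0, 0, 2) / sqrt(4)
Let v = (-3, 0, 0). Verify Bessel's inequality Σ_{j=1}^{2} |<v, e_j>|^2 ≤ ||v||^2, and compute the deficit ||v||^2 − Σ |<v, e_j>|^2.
Σ |<v, e_j>|^2 = 0; ||v||^2 = 9; deficit = 9

Write each e_j = u_j / sqrt(<u_j, u_j>) where u_j is the displayed integer vector. Then <v, e_j> = <v, u_j> / sqrt(<u_j, u_j>), so |<v, e_j>|^2 = <v, u_j>^2 / <u_j, u_j>.
Coefficients: <v, e_1> = 0/sqrt(4), <v, e_2> = 0/sqrt(4).
Square and sum: Σ |<v, e_j>|^2 = 0.
Compute ||v||^2 = v·v = 9.
Deficit = 9 − 0 = 9 ≥ 0, confirming Bessel's inequality. (The deficit equals ||v − Σ <v,e_j> e_j||^2, the squared distance from v to span{e_j}.)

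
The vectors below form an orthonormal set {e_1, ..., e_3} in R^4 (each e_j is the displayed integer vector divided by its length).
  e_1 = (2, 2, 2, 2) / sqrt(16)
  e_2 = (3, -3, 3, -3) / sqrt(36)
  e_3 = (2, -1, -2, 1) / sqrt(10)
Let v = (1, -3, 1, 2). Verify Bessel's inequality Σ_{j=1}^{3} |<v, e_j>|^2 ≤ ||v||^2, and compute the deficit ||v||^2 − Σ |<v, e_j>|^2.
Σ |<v, e_j>|^2 = 5; ||v||^2 = 15; deficit = 10

Write each e_j = u_j / sqrt(<u_j, u_j>) where u_j is the displayed integer vector. Then <v, e_j> = <v, u_j> / sqrt(<u_j, u_j>), so |<v, e_j>|^2 = <v, u_j>^2 / <u_j, u_j>.
Coefficients: <v, e_1> = 2/sqrt(16), <v, e_2> = 9/sqrt(36), <v, e_3> = 5/sqrt(10).
Square and sum: Σ |<v, e_j>|^2 = 5.
Compute ||v||^2 = v·v = 15.
Deficit = 15 − 5 = 10 ≥ 0, confirming Bessel's inequality. (The deficit equals ||v − Σ <v,e_j> e_j||^2, the squared distance from v to span{e_j}.)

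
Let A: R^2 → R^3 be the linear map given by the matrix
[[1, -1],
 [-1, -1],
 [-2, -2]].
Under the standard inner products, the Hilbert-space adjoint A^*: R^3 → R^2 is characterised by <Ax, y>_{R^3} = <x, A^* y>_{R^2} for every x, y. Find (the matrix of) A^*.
A^* = A^T =
[[1, -1, -2],
 [-1, -1, -2]]

For real matrices with standard dot products, the defining identity <Ax, y> = <x, A^* y> gives (Ax)^T y = x^T (A^*) y, i.e. x^T A^T y = x^T (A^*) y. Since this holds for all x, y, we must have A^* = A^T. Therefore
A^* =
[[1, -1, -2],
 [-1, -1, -2]].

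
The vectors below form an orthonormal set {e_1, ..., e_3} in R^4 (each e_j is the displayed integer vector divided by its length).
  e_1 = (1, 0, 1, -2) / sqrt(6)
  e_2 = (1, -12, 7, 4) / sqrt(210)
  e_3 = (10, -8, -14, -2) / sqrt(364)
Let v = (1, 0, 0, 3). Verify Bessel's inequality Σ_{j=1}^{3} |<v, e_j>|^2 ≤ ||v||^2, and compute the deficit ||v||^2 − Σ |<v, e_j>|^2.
Σ |<v, e_j>|^2 = 326/65; ||v||^2 = 10; deficit = 324/65

Write each e_j = u_j / sqrt(<u_j, u_j>) where u_j is the displayed integer vector. Then <v, e_j> = <v, u_j> / sqrt(<u_j, u_j>), so |<v, e_j>|^2 = <v, u_j>^2 / <u_j, u_j>.
Coefficients: <v, e_1> = -5/sqrt(6), <v, e_2> = 13/sqrt(210), <v, e_3> = 4/sqrt(364).
Square and sum: Σ |<v, e_j>|^2 = 326/65.
Compute ||v||^2 = v·v = 10.
Deficit = 10 − 326/65 = 324/65 ≥ 0, confirming Bessel's inequality. (The deficit equals ||v − Σ <v,e_j> e_j||^2, the squared distance from v to span{e_j}.)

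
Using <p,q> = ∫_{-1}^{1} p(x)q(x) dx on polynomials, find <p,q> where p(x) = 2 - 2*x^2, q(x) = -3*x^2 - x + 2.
<p,q> = 56/15

Expand the product: p(x)·q(x) = 6*x^4 + 2*x^3 - 10*x^2 - 2*x + 4.
∫_{-1}^{1} of each monomial x^k gives [2/(k+1) if k even, 0 if k odd]. Integrating term-by-term (or equivalently evaluating the antiderivative F(x) = 6*x^5/5 + x^4/2 - 10*x^3/3 - x^2 + 4*x at the endpoints):
  F(1) − F(−1) = 41/30 − (-71/30) = 56/15.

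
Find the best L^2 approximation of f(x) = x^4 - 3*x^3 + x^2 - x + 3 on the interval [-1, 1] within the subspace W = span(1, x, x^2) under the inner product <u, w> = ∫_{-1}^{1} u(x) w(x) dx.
g(x) = 13*x^2/7 - 14*x/5 + 102/35

The best approximation g ∈ W is the orthogonal projection of f onto W. Writing g = a_0 + a_1 x + a_2 x^2, the coefficients solve the normal equations G · a = b where
  G_{ij} = <φ_i, φ_j> and b_i = <f, φ_i>, with φ_0 = 1, φ_1 = x, φ_2 = x^2.
G =
  [2, 0, 2/3]
  [0, 2/3, 0]
  [2/3, 0, 2/5],
b = (106/15, -28/15, 94/35).
Solving gives a_0 = 102/35, a_1 = -14/5, a_2 = 13/7, so
  g(x) = 13*x^2/7 - 14*x/5 + 102/35.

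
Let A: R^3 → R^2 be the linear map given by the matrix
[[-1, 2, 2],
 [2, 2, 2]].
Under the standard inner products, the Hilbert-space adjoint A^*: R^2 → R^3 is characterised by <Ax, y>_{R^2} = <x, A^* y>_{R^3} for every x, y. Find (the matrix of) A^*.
A^* = A^T =
[[-1, 2],
 [2, 2],
 [2, 2]]

For real matrices with standard dot products, the defining identity <Ax, y> = <x, A^* y> gives (Ax)^T y = x^T (A^*) y, i.e. x^T A^T y = x^T (A^*) y. Since this holds for all x, y, we must have A^* = A^T. Therefore
A^* =
[[-1, 2],
 [2, 2],
 [2, 2]].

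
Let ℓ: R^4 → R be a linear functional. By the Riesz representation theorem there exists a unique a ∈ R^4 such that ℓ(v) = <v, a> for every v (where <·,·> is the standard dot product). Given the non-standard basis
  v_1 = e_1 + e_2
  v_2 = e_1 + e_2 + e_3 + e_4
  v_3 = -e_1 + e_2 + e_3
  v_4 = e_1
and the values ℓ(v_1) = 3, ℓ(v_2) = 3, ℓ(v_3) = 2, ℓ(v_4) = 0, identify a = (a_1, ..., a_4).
a = (0, 3, -1, 1)

Write a = (a_1, ..., a_4) in the standard basis. For each basis vector v_i, ℓ(v_i) = <v_i, a> is a linear equation in the a_j's. Collect the n equations into a matrix system V a = ℓ, where row i of V is v_i (expressed in the standard basis). Since V is invertible (lower-triangular with 1s on the diagonal, up to permutation), solve by back-substitution:
  V =
[[1, 1, 0, 0],
 [1, 1, 1, 1],
 [-1, 1, 1, 0],
 [1, 0, 0, 0]]
  V a = (3, 3, 2, 0)
Solving gives a = (0, 3, -1, 1).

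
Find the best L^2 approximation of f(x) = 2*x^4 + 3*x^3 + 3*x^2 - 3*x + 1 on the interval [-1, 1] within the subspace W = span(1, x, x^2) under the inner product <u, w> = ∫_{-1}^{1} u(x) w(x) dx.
g(x) = 33*x^2/7 - 6*x/5 + 29/35

The best approximation g ∈ W is the orthogonal projection of f onto W. Writing g = a_0 + a_1 x + a_2 x^2, the coefficients solve the normal equations G · a = b where
  G_{ij} = <φ_i, φ_j> and b_i = <f, φ_i>, with φ_0 = 1, φ_1 = x, φ_2 = x^2.
G =
  [2, 0, 2/3]
  [0, 2/3, 0]
  [2/3, 0, 2/5],
b = (24/5, -4/5, 256/105).
Solving gives a_0 = 29/35, a_1 = -6/5, a_2 = 33/7, so
  g(x) = 33*x^2/7 - 6*x/5 + 29/35.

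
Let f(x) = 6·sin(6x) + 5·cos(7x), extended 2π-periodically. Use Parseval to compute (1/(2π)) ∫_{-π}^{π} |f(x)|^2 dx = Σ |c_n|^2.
Σ |c_n|^2 = 61/2

Expand |f|^2 and use orthogonality of {sin(nx), cos(mx)} on [-π, π]:
  ∫_{-π}^{π} sin(nx)^2 dx = π, ∫ cos(mx)^2 dx = π, and cross terms integrate to 0.
So ∫_{-π}^{π} f(x)^2 dx = 6^2 · π + 5^2 · π = (36 + 25)π.
Divide by 2π: (36 + 25)/2 = 61/2.
By Parseval, this equals Σ |c_n|^2.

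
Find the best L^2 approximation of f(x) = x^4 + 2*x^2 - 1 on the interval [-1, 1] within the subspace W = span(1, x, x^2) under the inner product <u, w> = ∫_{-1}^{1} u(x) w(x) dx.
g(x) = 20*x^2/7 - 38/35

The best approximation g ∈ W is the orthogonal projection of f onto W. Writing g = a_0 + a_1 x + a_2 x^2, the coefficients solve the normal equations G · a = b where
  G_{ij} = <φ_i, φ_j> and b_i = <f, φ_i>, with φ_0 = 1, φ_1 = x, φ_2 = x^2.
G =
  [2, 0, 2/3]
  [0, 2/3, 0]
  [2/3, 0, 2/5],
b = (-4/15, 0, 44/105).
Solving gives a_0 = -38/35, a_1 = 0, a_2 = 20/7, so
  g(x) = 20*x^2/7 - 38/35.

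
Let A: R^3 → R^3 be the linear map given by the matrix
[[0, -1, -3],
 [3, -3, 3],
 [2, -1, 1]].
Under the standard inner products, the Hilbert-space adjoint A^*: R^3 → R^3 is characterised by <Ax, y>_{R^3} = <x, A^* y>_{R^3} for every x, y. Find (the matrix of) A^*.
A^* = A^T =
[[0, 3, 2],
 [-1, -3, -1],
 [-3, 3, 1]]

For real matrices with standard dot products, the defining identity <Ax, y> = <x, A^* y> gives (Ax)^T y = x^T (A^*) y, i.e. x^T A^T y = x^T (A^*) y. Since this holds for all x, y, we must have A^* = A^T. Therefore
A^* =
[[0, 3, 2],
 [-1, -3, -1],
 [-3, 3, 1]].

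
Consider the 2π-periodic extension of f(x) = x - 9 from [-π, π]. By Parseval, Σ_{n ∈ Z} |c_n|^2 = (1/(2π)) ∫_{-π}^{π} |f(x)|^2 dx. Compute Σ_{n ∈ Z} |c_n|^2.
Σ |c_n|^2 = π^2/3 + 81

Expand and integrate term by term over [-π, π]:
  ∫ (x)^2 dx = 1·(2π^3/3); ∫ 2·1·(-9)·x dx = 0 (odd integrand); ∫ (-9)^2 dx = 81·2π.
So (1/(2π)) ∫_{-π}^{π} (x - 9)^2 dx = 1π^2/3 + 81 = π^2/3 + 81.
Parseval ⇒ Σ |c_n|^2 = π^2/3 + 81.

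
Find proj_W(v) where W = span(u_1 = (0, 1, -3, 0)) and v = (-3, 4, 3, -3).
proj_W(v) = (0, -1/2, 3/2, 0)

Set up U = [u_1 | ... | u_1] ∈ R^(4×1). The projector onto W = col(U) is P = U (U^T U)^(-1) U^T.
Compute U^T U =
  [10],
and U^T v = (-5).
Solve U^T U · c = U^T v for the coefficients: c = (-1/2). The projection is proj_W(v) = U c.
Check: (v - proj_W(v)) · u_1 = 0  (should be 0).
Result: proj_W(v) = (0, -1/2, 3/2, 0).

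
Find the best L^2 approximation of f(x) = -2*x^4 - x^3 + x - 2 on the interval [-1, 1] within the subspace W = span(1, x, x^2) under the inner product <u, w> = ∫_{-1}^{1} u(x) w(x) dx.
g(x) = -12*x^2/7 + 2*x/5 - 64/35

The best approximation g ∈ W is the orthogonal projection of f onto W. Writing g = a_0 + a_1 x + a_2 x^2, the coefficients solve the normal equations G · a = b where
  G_{ij} = <φ_i, φ_j> and b_i = <f, φ_i>, with φ_0 = 1, φ_1 = x, φ_2 = x^2.
G =
  [2, 0, 2/3]
  [0, 2/3, 0]
  [2/3, 0, 2/5],
b = (-24/5, 4/15, -40/21).
Solving gives a_0 = -64/35, a_1 = 2/5, a_2 = -12/7, so
  g(x) = -12*x^2/7 + 2*x/5 - 64/35.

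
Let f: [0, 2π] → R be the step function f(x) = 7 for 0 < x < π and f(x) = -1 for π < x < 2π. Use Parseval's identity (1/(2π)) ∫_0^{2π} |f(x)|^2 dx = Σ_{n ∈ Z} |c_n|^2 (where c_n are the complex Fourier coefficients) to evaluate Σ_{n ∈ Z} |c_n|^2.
Σ |c_n|^2 = 25

Parseval equates the L^2 energy of f (normalised by 1/(2π)) with the ℓ^2 sum of its Fourier coefficients: (1/(2π)) ∫_0^{2π} |f|^2 = Σ |c_n|^2.
Compute the left side: (1/(2π)) [∫_0^π 7^2 dx + ∫_π^{2π} (-1)^2 dx] = (1/(2π)) · (49π + 1π) = (49 + 1)/2 = 25.
So Σ_{n ∈ Z} |c_n|^2 = 25.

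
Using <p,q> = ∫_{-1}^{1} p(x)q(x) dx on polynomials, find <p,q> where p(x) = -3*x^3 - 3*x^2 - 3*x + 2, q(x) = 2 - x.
<p,q> = 36/5

Expand the product: p(x)·q(x) = 3*x^4 - 3*x^3 - 3*x^2 - 8*x + 4.
∫_{-1}^{1} of each monomial x^k gives [2/(k+1) if k even, 0 if k odd]. Integrating term-by-term (or equivalently evaluating the antiderivative F(x) = 3*x^5/5 - 3*x^4/4 - x^3 - 4*x^2 + 4*x at the endpoints):
  F(1) − F(−1) = -23/20 − (-167/20) = 36/5.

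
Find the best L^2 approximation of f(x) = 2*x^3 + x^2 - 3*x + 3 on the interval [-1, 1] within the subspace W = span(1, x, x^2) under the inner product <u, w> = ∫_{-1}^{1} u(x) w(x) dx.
g(x) = x^2 - 9*x/5 + 3

The best approximation g ∈ W is the orthogonal projection of f onto W. Writing g = a_0 + a_1 x + a_2 x^2, the coefficients solve the normal equations G · a = b where
  G_{ij} = <φ_i, φ_j> and b_i = <f, φ_i>, with φ_0 = 1, φ_1 = x, φ_2 = x^2.
G =
  [2, 0, 2/3]
  [0, 2/3, 0]
  [2/3, 0, 2/5],
b = (20/3, -6/5, 12/5).
Solving gives a_0 = 3, a_1 = -9/5, a_2 = 1, so
  g(x) = x^2 - 9*x/5 + 3.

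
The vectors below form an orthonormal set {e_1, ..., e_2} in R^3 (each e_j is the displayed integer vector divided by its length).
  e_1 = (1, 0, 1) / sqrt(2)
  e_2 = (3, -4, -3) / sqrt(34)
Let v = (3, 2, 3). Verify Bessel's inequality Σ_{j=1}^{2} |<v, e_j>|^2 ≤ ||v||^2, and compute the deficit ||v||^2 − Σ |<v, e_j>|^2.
Σ |<v, e_j>|^2 = 338/17; ||v||^2 = 22; deficit = 36/17

Write each e_j = u_j / sqrt(<u_j, u_j>) where u_j is the displayed integer vector. Then <v, e_j> = <v, u_j> / sqrt(<u_j, u_j>), so |<v, e_j>|^2 = <v, u_j>^2 / <u_j, u_j>.
Coefficients: <v, e_1> = 6/sqrt(2), <v, e_2> = -8/sqrt(34).
Square and sum: Σ |<v, e_j>|^2 = 338/17.
Compute ||v||^2 = v·v = 22.
Deficit = 22 − 338/17 = 36/17 ≥ 0, confirming Bessel's inequality. (The deficit equals ||v − Σ <v,e_j> e_j||^2, the squared distance from v to span{e_j}.)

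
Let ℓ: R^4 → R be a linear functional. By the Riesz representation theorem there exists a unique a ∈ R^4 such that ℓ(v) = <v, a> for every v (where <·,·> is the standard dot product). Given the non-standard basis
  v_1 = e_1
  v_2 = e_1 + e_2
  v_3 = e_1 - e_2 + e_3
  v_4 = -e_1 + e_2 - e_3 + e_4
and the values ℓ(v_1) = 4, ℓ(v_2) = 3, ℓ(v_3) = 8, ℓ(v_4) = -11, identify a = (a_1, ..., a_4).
a = (4, -1, 3, -3)

Write a = (a_1, ..., a_4) in the standard basis. For each basis vector v_i, ℓ(v_i) = <v_i, a> is a linear equation in the a_j's. Collect the n equations into a matrix system V a = ℓ, where row i of V is v_i (expressed in the standard basis). Since V is invertible (lower-triangular with 1s on the diagonal, up to permutation), solve by back-substitution:
  V =
[[1, 0, 0, 0],
 [1, 1, 0, 0],
 [1, -1, 1, 0],
 [-1, 1, -1, 1]]
  V a = (4, 3, 8, -11)
Solving gives a = (4, -1, 3, -3).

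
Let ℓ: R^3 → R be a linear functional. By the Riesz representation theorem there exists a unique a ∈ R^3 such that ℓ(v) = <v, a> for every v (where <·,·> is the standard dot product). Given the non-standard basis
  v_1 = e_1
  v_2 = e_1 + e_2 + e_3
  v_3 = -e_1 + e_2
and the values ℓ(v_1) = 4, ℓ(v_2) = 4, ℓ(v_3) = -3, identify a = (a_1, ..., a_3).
a = (4, 1, -1)

Write a = (a_1, ..., a_3) in the standard basis. For each basis vector v_i, ℓ(v_i) = <v_i, a> is a linear equation in the a_j's. Collect the n equations into a matrix system V a = ℓ, where row i of V is v_i (expressed in the standard basis). Since V is invertible (lower-triangular with 1s on the diagonal, up to permutation), solve by back-substitution:
  V =
[[1, 0, 0],
 [1, 1, 1],
 [-1, 1, 0]]
  V a = (4, 4, -3)
Solving gives a = (4, 1, -1).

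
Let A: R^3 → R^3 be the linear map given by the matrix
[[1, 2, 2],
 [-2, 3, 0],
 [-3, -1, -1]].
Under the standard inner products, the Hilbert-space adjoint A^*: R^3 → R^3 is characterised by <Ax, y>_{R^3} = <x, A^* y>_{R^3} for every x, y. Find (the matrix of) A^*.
A^* = A^T =
[[1, -2, -3],
 [2, 3, -1],
 [2, 0, -1]]

For real matrices with standard dot products, the defining identity <Ax, y> = <x, A^* y> gives (Ax)^T y = x^T (A^*) y, i.e. x^T A^T y = x^T (A^*) y. Since this holds for all x, y, we must have A^* = A^T. Therefore
A^* =
[[1, -2, -3],
 [2, 3, -1],
 [2, 0, -1]].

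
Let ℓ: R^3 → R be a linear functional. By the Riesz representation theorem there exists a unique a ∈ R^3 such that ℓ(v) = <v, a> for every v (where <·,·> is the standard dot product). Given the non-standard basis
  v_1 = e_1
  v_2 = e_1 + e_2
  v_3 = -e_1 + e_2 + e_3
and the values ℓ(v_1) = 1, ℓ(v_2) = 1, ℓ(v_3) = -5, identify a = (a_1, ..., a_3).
a = (1, 0, -4)

Write a = (a_1, ..., a_3) in the standard basis. For each basis vector v_i, ℓ(v_i) = <v_i, a> is a linear equation in the a_j's. Collect the n equations into a matrix system V a = ℓ, where row i of V is v_i (expressed in the standard basis). Since V is invertible (lower-triangular with 1s on the diagonal, up to permutation), solve by back-substitution:
  V =
[[1, 0, 0],
 [1, 1, 0],
 [-1, 1, 1]]
  V a = (1, 1, -5)
Solving gives a = (1, 0, -4).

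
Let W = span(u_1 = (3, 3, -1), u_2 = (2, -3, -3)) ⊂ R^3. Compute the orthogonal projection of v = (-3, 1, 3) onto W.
proj_W(v) = (-639/209, 216/209, 612/209)

Set up U = [u_1 | ... | u_2] ∈ R^(3×2). The projector onto W = col(U) is P = U (U^T U)^(-1) U^T.
Compute U^T U =
  [19, 0]
  [0, 22],
and U^T v = (-9, -18).
Solve U^T U · c = U^T v for the coefficients: c = (-9/19, -9/11). The projection is proj_W(v) = U c.
Check: (v - proj_W(v)) · u_1 = 0  (should be 0).
Check: (v - proj_W(v)) · u_2 = 0  (should be 0).
Result: proj_W(v) = (-639/209, 216/209, 612/209).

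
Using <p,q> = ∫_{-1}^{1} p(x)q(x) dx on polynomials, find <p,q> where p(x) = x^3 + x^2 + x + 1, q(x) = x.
<p,q> = 16/15

Expand the product: p(x)·q(x) = x^4 + x^3 + x^2 + x.
∫_{-1}^{1} of each monomial x^k gives [2/(k+1) if k even, 0 if k odd]. Integrating term-by-term (or equivalently evaluating the antiderivative F(x) = x^5/5 + x^4/4 + x^3/3 + x^2/2 at the endpoints):
  F(1) − F(−1) = 77/60 − (13/60) = 16/15.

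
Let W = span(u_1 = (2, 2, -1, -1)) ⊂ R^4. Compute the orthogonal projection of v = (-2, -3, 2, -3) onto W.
proj_W(v) = (-9/5, -9/5, 9/10, 9/10)

Set up U = [u_1 | ... | u_1] ∈ R^(4×1). The projector onto W = col(U) is P = U (U^T U)^(-1) U^T.
Compute U^T U =
  [10],
and U^T v = (-9).
Solve U^T U · c = U^T v for the coefficients: c = (-9/10). The projection is proj_W(v) = U c.
Check: (v - proj_W(v)) · u_1 = 0  (should be 0).
Result: proj_W(v) = (-9/5, -9/5, 9/10, 9/10).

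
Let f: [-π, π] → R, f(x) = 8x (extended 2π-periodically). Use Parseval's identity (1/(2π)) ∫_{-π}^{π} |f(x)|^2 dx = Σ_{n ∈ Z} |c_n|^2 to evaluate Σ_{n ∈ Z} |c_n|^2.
Σ |c_n|^2 = 64π^2/3

Expand and integrate term by term over [-π, π]:
  ∫ (8x)^2 dx = 64·(2π^3/3); ∫ 2·8·(0)·x dx = 0 (odd integrand); ∫ 0^2 dx = 0·2π.
So (1/(2π)) ∫_{-π}^{π} (8x)^2 dx = 64π^2/3 + 0 = 64π^2/3.
Parseval ⇒ Σ |c_n|^2 = 64π^2/3.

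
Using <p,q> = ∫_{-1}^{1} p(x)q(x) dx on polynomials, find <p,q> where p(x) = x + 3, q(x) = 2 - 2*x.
<p,q> = 32/3

Expand the product: p(x)·q(x) = -2*x^2 - 4*x + 6.
∫_{-1}^{1} of each monomial x^k gives [2/(k+1) if k even, 0 if k odd]. Integrating term-by-term (or equivalently evaluating the antiderivative F(x) = -2*x^3/3 - 2*x^2 + 6*x at the endpoints):
  F(1) − F(−1) = 10/3 − (-22/3) = 32/3.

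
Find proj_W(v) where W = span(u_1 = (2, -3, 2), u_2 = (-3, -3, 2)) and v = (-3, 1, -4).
proj_W(v) = (-3, 33/13, -22/13)

Set up U = [u_1 | ... | u_2] ∈ R^(3×2). The projector onto W = col(U) is P = U (U^T U)^(-1) U^T.
Compute U^T U =
  [17, 7]
  [7, 22],
and U^T v = (-17, -2).
Solve U^T U · c = U^T v for the coefficients: c = (-72/65, 17/65). The projection is proj_W(v) = U c.
Check: (v - proj_W(v)) · u_1 = 0  (should be 0).
Check: (v - proj_W(v)) · u_2 = 0  (should be 0).
Result: proj_W(v) = (-3, 33/13, -22/13).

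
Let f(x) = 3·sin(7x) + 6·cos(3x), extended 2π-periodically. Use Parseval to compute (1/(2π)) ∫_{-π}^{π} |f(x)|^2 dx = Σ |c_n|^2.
Σ |c_n|^2 = 45/2

Expand |f|^2 and use orthogonality of {sin(nx), cos(mx)} on [-π, π]:
  ∫_{-π}^{π} sin(nx)^2 dx = π, ∫ cos(mx)^2 dx = π, and cross terms integrate to 0.
So ∫_{-π}^{π} f(x)^2 dx = 3^2 · π + 6^2 · π = (9 + 36)π.
Divide by 2π: (9 + 36)/2 = 45/2.
By Parseval, this equals Σ |c_n|^2.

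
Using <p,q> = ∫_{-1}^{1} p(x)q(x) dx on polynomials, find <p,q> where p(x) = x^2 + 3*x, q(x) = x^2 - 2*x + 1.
<p,q> = -44/15

Expand the product: p(x)·q(x) = x^4 + x^3 - 5*x^2 + 3*x.
∫_{-1}^{1} of each monomial x^k gives [2/(k+1) if k even, 0 if k odd]. Integrating term-by-term (or equivalently evaluating the antiderivative F(x) = x^5/5 + x^4/4 - 5*x^3/3 + 3*x^2/2 at the endpoints):
  F(1) − F(−1) = 17/60 − (193/60) = -44/15.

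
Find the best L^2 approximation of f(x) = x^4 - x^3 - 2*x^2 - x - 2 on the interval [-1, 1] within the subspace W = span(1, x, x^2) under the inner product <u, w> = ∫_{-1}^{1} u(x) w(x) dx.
g(x) = -8*x^2/7 - 8*x/5 - 73/35

The best approximation g ∈ W is the orthogonal projection of f onto W. Writing g = a_0 + a_1 x + a_2 x^2, the coefficients solve the normal equations G · a = b where
  G_{ij} = <φ_i, φ_j> and b_i = <f, φ_i>, with φ_0 = 1, φ_1 = x, φ_2 = x^2.
G =
  [2, 0, 2/3]
  [0, 2/3, 0]
  [2/3, 0, 2/5],
b = (-74/15, -16/15, -194/105).
Solving gives a_0 = -73/35, a_1 = -8/5, a_2 = -8/7, so
  g(x) = -8*x^2/7 - 8*x/5 - 73/35.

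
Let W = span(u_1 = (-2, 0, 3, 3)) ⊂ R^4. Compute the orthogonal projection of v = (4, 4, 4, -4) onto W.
proj_W(v) = (8/11, 0, -12/11, -12/11)

Set up U = [u_1 | ... | u_1] ∈ R^(4×1). The projector onto W = col(U) is P = U (U^T U)^(-1) U^T.
Compute U^T U =
  [22],
and U^T v = (-8).
Solve U^T U · c = U^T v for the coefficients: c = (-4/11). The projection is proj_W(v) = U c.
Check: (v - proj_W(v)) · u_1 = 0  (should be 0).
Result: proj_W(v) = (8/11, 0, -12/11, -12/11).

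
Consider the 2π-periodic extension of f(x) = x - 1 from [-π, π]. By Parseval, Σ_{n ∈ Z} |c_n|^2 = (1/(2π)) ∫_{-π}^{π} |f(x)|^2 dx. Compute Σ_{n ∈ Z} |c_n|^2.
Σ |c_n|^2 = π^2/3 + 1

Expand and integrate term by term over [-π, π]:
  ∫ (x)^2 dx = 1·(2π^3/3); ∫ 2·1·(-1)·x dx = 0 (odd integrand); ∫ (-1)^2 dx = 1·2π.
So (1/(2π)) ∫_{-π}^{π} (x - 1)^2 dx = 1π^2/3 + 1 = π^2/3 + 1.
Parseval ⇒ Σ |c_n|^2 = π^2/3 + 1.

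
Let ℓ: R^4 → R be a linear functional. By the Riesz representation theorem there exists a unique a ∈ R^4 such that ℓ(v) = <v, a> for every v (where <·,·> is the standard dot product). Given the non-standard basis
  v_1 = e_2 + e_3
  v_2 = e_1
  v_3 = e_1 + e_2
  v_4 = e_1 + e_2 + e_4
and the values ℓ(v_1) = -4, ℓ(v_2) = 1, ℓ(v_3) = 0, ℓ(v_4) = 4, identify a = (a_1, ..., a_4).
a = (1, -1, -3, 4)

Write a = (a_1, ..., a_4) in the standard basis. For each basis vector v_i, ℓ(v_i) = <v_i, a> is a linear equation in the a_j's. Collect the n equations into a matrix system V a = ℓ, where row i of V is v_i (expressed in the standard basis). Since V is invertible (lower-triangular with 1s on the diagonal, up to permutation), solve by back-substitution:
  V =
[[0, 1, 1, 0],
 [1, 0, 0, 0],
 [1, 1, 0, 0],
 [1, 1, 0, 1]]
  V a = (-4, 1, 0, 4)
Solving gives a = (1, -1, -3, 4).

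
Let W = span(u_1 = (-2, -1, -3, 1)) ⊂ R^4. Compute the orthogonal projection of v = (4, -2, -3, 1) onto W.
proj_W(v) = (-8/15, -4/15, -4/5, 4/15)

Set up U = [u_1 | ... | u_1] ∈ R^(4×1). The projector onto W = col(U) is P = U (U^T U)^(-1) U^T.
Compute U^T U =
  [15],
and U^T v = (4).
Solve U^T U · c = U^T v for the coefficients: c = (4/15). The projection is proj_W(v) = U c.
Check: (v - proj_W(v)) · u_1 = 0  (should be 0).
Result: proj_W(v) = (-8/15, -4/15, -4/5, 4/15).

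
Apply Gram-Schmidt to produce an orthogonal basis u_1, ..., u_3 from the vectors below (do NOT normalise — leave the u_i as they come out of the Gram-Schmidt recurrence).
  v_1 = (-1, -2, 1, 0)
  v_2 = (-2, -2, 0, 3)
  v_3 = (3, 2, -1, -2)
Orthogonal basis:
  u_1 = (-1, -2, 1, 0)
  u_2 = (-1, 0, -1, 3)
  u_3 = (31/33, -2/3, -13/33, 2/11)

Apply the Gram-Schmidt recurrence
  u_1 = v_1
  u_i = v_i − Σ_{j<i} ((v_i · u_j) / (u_j · u_j)) · u_j.

Step by step this gives:
  u_1 = (-1, -2, 1, 0)
  u_2 = (-1, 0, -1, 3)
  u_3 = (31/33, -2/3, -13/33, 2/11)

Orthogonality check:
  u_2 · u_1 = 0 (should be 0)
  u_3 · u_1 = 0 (should be 0)
  u_3 · u_2 = 0 (should be 0)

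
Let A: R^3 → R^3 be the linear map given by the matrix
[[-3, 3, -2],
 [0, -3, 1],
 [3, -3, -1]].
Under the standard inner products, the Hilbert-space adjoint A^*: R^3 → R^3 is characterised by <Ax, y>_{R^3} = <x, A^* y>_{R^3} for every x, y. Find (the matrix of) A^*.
A^* = A^T =
[[-3, 0, 3],
 [3, -3, -3],
 [-2, 1, -1]]

For real matrices with standard dot products, the defining identity <Ax, y> = <x, A^* y> gives (Ax)^T y = x^T (A^*) y, i.e. x^T A^T y = x^T (A^*) y. Since this holds for all x, y, we must have A^* = A^T. Therefore
A^* =
[[-3, 0, 3],
 [3, -3, -3],
 [-2, 1, -1]].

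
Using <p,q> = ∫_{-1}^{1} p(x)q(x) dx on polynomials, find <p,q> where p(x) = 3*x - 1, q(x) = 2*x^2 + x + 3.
<p,q> = -16/3

Expand the product: p(x)·q(x) = 6*x^3 + x^2 + 8*x - 3.
∫_{-1}^{1} of each monomial x^k gives [2/(k+1) if k even, 0 if k odd]. Integrating term-by-term (or equivalently evaluating the antiderivative F(x) = 3*x^4/2 + x^3/3 + 4*x^2 - 3*x at the endpoints):
  F(1) − F(−1) = 17/6 − (49/6) = -16/3.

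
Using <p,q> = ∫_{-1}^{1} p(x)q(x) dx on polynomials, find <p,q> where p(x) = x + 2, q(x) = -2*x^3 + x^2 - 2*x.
<p,q> = -4/5

Expand the product: p(x)·q(x) = -2*x^4 - 3*x^3 - 4*x.
∫_{-1}^{1} of each monomial x^k gives [2/(k+1) if k even, 0 if k odd]. Integrating term-by-term (or equivalently evaluating the antiderivative F(x) = -2*x^5/5 - 3*x^4/4 - 2*x^2 at the endpoints):
  F(1) − F(−1) = -63/20 − (-47/20) = -4/5.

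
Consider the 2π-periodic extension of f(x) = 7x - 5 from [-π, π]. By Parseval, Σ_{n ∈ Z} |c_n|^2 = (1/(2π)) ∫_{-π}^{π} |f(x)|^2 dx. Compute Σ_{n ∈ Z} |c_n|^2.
Σ |c_n|^2 = 49π^2/3 + 25

Expand and integrate term by term over [-π, π]:
  ∫ (7x)^2 dx = 49·(2π^3/3); ∫ 2·7·(-5)·x dx = 0 (odd integrand); ∫ (-5)^2 dx = 25·2π.
So (1/(2π)) ∫_{-π}^{π} (7x - 5)^2 dx = 49π^2/3 + 25 = 49π^2/3 + 25.
Parseval ⇒ Σ |c_n|^2 = 49π^2/3 + 25.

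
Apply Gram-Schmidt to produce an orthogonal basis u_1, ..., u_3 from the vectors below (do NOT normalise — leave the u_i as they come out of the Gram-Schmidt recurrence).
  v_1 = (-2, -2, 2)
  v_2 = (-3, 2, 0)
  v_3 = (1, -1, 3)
Orthogonal basis:
  u_1 = (-2, -2, 2)
  u_2 = (-8/3, 7/3, -1/3)
  u_3 = (14/19, 21/19, 35/19)

Apply the Gram-Schmidt recurrence
  u_1 = v_1
  u_i = v_i − Σ_{j<i} ((v_i · u_j) / (u_j · u_j)) · u_j.

Step by step this gives:
  u_1 = (-2, -2, 2)
  u_2 = (-8/3, 7/3, -1/3)
  u_3 = (14/19, 21/19, 35/19)

Orthogonality check:
  u_2 · u_1 = 0 (should be 0)
  u_3 · u_1 = 0 (should be 0)
  u_3 · u_2 = 0 (should be 0)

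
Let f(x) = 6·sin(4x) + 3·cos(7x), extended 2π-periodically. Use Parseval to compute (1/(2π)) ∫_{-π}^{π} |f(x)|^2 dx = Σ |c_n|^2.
Σ |c_n|^2 = 45/2

Expand |f|^2 and use orthogonality of {sin(nx), cos(mx)} on [-π, π]:
  ∫_{-π}^{π} sin(nx)^2 dx = π, ∫ cos(mx)^2 dx = π, and cross terms integrate to 0.
So ∫_{-π}^{π} f(x)^2 dx = 6^2 · π + 3^2 · π = (36 + 9)π.
Divide by 2π: (36 + 9)/2 = 45/2.
By Parseval, this equals Σ |c_n|^2.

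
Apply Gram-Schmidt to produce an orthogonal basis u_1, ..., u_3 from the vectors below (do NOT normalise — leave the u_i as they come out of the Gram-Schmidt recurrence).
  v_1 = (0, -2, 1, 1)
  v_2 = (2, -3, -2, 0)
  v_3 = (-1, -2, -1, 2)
Orthogonal basis:
  u_1 = (0, -2, 1, 1)
  u_2 = (2, -5/3, -8/3, -2/3)
  u_3 = (-59/43, -1/43, -115/86, 111/86)

Apply the Gram-Schmidt recurrence
  u_1 = v_1
  u_i = v_i − Σ_{j<i} ((v_i · u_j) / (u_j · u_j)) · u_j.

Step by step this gives:
  u_1 = (0, -2, 1, 1)
  u_2 = (2, -5/3, -8/3, -2/3)
  u_3 = (-59/43, -1/43, -115/86, 111/86)

Orthogonality check:
  u_2 · u_1 = 0 (should be 0)
  u_3 · u_1 = 0 (should be 0)
  u_3 · u_2 = 0 (should be 0)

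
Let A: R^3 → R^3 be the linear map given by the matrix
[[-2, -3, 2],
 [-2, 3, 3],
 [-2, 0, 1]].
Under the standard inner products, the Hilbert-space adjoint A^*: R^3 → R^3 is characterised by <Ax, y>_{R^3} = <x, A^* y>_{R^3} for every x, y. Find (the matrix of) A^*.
A^* = A^T =
[[-2, -2, -2],
 [-3, 3, 0],
 [2, 3, 1]]

For real matrices with standard dot products, the defining identity <Ax, y> = <x, A^* y> gives (Ax)^T y = x^T (A^*) y, i.e. x^T A^T y = x^T (A^*) y. Since this holds for all x, y, we must have A^* = A^T. Therefore
A^* =
[[-2, -2, -2],
 [-3, 3, 0],
 [2, 3, 1]].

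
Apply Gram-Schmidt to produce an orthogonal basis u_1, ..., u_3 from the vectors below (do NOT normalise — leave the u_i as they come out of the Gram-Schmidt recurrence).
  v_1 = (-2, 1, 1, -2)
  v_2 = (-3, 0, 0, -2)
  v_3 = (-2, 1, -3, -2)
Orthogonal basis:
  u_1 = (-2, 1, 1, -2)
  u_2 = (-1, -1, -1, 0)
  u_3 = (8/15, 26/15, -34/15, -4/5)

Apply the Gram-Schmidt recurrence
  u_1 = v_1
  u_i = v_i − Σ_{j<i} ((v_i · u_j) / (u_j · u_j)) · u_j.

Step by step this gives:
  u_1 = (-2, 1, 1, -2)
  u_2 = (-1, -1, -1, 0)
  u_3 = (8/15, 26/15, -34/15, -4/5)

Orthogonality check:
  u_2 · u_1 = 0 (should be 0)
  u_3 · u_1 = 0 (should be 0)
  u_3 · u_2 = 0 (should be 0)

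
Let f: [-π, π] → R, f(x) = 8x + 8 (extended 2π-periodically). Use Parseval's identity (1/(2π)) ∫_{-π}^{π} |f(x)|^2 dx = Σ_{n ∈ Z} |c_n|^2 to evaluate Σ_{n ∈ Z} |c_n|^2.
Σ |c_n|^2 = 64π^2/3 + 64

Expand and integrate term by term over [-π, π]:
  ∫ (8x)^2 dx = 64·(2π^3/3); ∫ 2·8·(8)·x dx = 0 (odd integrand); ∫ 8^2 dx = 64·2π.
So (1/(2π)) ∫_{-π}^{π} (8x + 8)^2 dx = 64π^2/3 + 64 = 64π^2/3 + 64.
Parseval ⇒ Σ |c_n|^2 = 64π^2/3 + 64.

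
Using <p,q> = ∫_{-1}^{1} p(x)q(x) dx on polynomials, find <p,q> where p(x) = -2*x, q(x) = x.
<p,q> = -4/3

Expand the product: p(x)·q(x) = -2*x^2.
∫_{-1}^{1} of each monomial x^k gives [2/(k+1) if k even, 0 if k odd]. Integrating term-by-term (or equivalently evaluating the antiderivative F(x) = -2*x^3/3 at the endpoints):
  F(1) − F(−1) = -2/3 − (2/3) = -4/3.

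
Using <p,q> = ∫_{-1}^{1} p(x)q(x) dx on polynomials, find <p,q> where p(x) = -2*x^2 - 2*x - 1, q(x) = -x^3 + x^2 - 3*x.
<p,q> = 10/3

Expand the product: p(x)·q(x) = 2*x^5 + 5*x^3 + 5*x^2 + 3*x.
∫_{-1}^{1} of each monomial x^k gives [2/(k+1) if k even, 0 if k odd]. Integrating term-by-term (or equivalently evaluating the antiderivative F(x) = x^6/3 + 5*x^4/4 + 5*x^3/3 + 3*x^2/2 at the endpoints):
  F(1) − F(−1) = 19/4 − (17/12) = 10/3.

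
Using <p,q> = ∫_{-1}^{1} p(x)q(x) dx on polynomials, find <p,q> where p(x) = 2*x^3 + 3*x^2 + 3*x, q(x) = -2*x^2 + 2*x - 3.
<p,q> = -14/5

Expand the product: p(x)·q(x) = -4*x^5 - 2*x^4 - 6*x^3 - 3*x^2 - 9*x.
∫_{-1}^{1} of each monomial x^k gives [2/(k+1) if k even, 0 if k odd]. Integrating term-by-term (or equivalently evaluating the antiderivative F(x) = -2*x^6/3 - 2*x^5/5 - 3*x^4/2 - x^3 - 9*x^2/2 at the endpoints):
  F(1) − F(−1) = -121/15 − (-79/15) = -14/5.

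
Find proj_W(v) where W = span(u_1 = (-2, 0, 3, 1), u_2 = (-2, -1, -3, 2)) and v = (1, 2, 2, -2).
proj_W(v) = (392/243, 190/243, 184/81, -386/243)

Set up U = [u_1 | ... | u_2] ∈ R^(4×2). The projector onto W = col(U) is P = U (U^T U)^(-1) U^T.
Compute U^T U =
  [14, -3]
  [-3, 18],
and U^T v = (2, -14).
Solve U^T U · c = U^T v for the coefficients: c = (-2/81, -190/243). The projection is proj_W(v) = U c.
Check: (v - proj_W(v)) · u_1 = 0  (should be 0).
Check: (v - proj_W(v)) · u_2 = 0  (should be 0).
Result: proj_W(v) = (392/243, 190/243, 184/81, -386/243).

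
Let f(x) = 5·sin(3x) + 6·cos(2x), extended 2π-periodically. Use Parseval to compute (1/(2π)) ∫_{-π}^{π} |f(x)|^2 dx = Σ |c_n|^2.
Σ |c_n|^2 = 61/2

Expand |f|^2 and use orthogonality of {sin(nx), cos(mx)} on [-π, π]:
  ∫_{-π}^{π} sin(nx)^2 dx = π, ∫ cos(mx)^2 dx = π, and cross terms integrate to 0.
So ∫_{-π}^{π} f(x)^2 dx = 5^2 · π + 6^2 · π = (25 + 36)π.
Divide by 2π: (25 + 36)/2 = 61/2.
By Parseval, this equals Σ |c_n|^2.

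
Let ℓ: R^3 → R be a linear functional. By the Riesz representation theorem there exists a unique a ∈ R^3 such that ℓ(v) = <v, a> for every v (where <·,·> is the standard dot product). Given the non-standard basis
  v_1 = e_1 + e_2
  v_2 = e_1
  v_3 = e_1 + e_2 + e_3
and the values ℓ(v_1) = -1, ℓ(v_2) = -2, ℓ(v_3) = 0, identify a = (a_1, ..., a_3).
a = (-2, 1, 1)

Write a = (a_1, ..., a_3) in the standard basis. For each basis vector v_i, ℓ(v_i) = <v_i, a> is a linear equation in the a_j's. Collect the n equations into a matrix system V a = ℓ, where row i of V is v_i (expressed in the standard basis). Since V is invertible (lower-triangular with 1s on the diagonal, up to permutation), solve by back-substitution:
  V =
[[1, 1, 0],
 [1, 0, 0],
 [1, 1, 1]]
  V a = (-1, -2, 0)
Solving gives a = (-2, 1, 1).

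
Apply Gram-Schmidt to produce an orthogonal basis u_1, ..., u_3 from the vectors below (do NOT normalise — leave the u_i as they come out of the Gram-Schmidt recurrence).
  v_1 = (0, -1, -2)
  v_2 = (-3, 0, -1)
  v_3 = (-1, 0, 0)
Orthogonal basis:
  u_1 = (0, -1, -2)
  u_2 = (-3, 2/5, -1/5)
  u_3 = (-1/46, -3/23, 3/46)

Apply the Gram-Schmidt recurrence
  u_1 = v_1
  u_i = v_i − Σ_{j<i} ((v_i · u_j) / (u_j · u_j)) · u_j.

Step by step this gives:
  u_1 = (0, -1, -2)
  u_2 = (-3, 2/5, -1/5)
  u_3 = (-1/46, -3/23, 3/46)

Orthogonality check:
  u_2 · u_1 = 0 (should be 0)
  u_3 · u_1 = 0 (should be 0)
  u_3 · u_2 = 0 (should be 0)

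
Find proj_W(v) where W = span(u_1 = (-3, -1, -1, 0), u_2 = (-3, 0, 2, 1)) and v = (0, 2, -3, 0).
proj_W(v) = (17/35, -8/15, -202/105, -73/105)

Set up U = [u_1 | ... | u_2] ∈ R^(4×2). The projector onto W = col(U) is P = U (U^T U)^(-1) U^T.
Compute U^T U =
  [11, 7]
  [7, 14],
and U^T v = (1, -6).
Solve U^T U · c = U^T v for the coefficients: c = (8/15, -73/105). The projection is proj_W(v) = U c.
Check: (v - proj_W(v)) · u_1 = 0  (should be 0).
Check: (v - proj_W(v)) · u_2 = 0  (should be 0).
Result: proj_W(v) = (17/35, -8/15, -202/105, -73/105).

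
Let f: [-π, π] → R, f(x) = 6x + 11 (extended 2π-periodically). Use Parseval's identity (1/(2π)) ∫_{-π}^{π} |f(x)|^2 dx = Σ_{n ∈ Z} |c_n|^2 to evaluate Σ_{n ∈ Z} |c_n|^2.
Σ |c_n|^2 = 12π^2 + 121

Expand and integrate term by term over [-π, π]:
  ∫ (6x)^2 dx = 36·(2π^3/3); ∫ 2·6·(11)·x dx = 0 (odd integrand); ∫ 11^2 dx = 121·2π.
So (1/(2π)) ∫_{-π}^{π} (6x + 11)^2 dx = 36π^2/3 + 121 = 12π^2 + 121.
Parseval ⇒ Σ |c_n|^2 = 12π^2 + 121.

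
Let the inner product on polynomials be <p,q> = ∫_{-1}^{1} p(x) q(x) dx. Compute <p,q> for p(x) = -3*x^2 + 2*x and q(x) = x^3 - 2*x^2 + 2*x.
<p,q> = 88/15

Expand the product: p(x)·q(x) = -3*x^5 + 8*x^4 - 10*x^3 + 4*x^2.
∫_{-1}^{1} of each monomial x^k gives [2/(k+1) if k even, 0 if k odd]. Integrating term-by-term (or equivalently evaluating the antiderivative F(x) = -x^6/2 + 8*x^5/5 - 5*x^4/2 + 4*x^3/3 at the endpoints):
  F(1) − F(−1) = -1/15 − (-89/15) = 88/15.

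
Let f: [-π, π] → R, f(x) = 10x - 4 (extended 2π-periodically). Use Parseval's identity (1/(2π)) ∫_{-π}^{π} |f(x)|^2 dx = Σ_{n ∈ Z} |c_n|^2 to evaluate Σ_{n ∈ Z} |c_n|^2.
Σ |c_n|^2 = 100π^2/3 + 16

Expand and integrate term by term over [-π, π]:
  ∫ (10x)^2 dx = 100·(2π^3/3); ∫ 2·10·(-4)·x dx = 0 (odd integrand); ∫ (-4)^2 dx = 16·2π.
So (1/(2π)) ∫_{-π}^{π} (10x - 4)^2 dx = 100π^2/3 + 16 = 100π^2/3 + 16.
Parseval ⇒ Σ |c_n|^2 = 100π^2/3 + 16.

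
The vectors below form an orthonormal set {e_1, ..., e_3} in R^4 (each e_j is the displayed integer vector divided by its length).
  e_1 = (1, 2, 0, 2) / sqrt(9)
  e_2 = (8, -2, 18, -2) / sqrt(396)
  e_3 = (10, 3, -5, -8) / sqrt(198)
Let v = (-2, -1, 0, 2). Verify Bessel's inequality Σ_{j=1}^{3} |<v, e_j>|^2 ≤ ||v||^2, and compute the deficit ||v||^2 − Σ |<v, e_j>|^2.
Σ |<v, e_j>|^2 = 17/2; ||v||^2 = 9; deficit = 1/2

Write each e_j = u_j / sqrt(<u_j, u_j>) where u_j is the displayed integer vector. Then <v, e_j> = <v, u_j> / sqrt(<u_j, u_j>), so |<v, e_j>|^2 = <v, u_j>^2 / <u_j, u_j>.
Coefficients: <v, e_1> = 0/sqrt(9), <v, e_2> = -18/sqrt(396), <v, e_3> = -39/sqrt(198).
Square and sum: Σ |<v, e_j>|^2 = 17/2.
Compute ||v||^2 = v·v = 9.
Deficit = 9 − 17/2 = 1/2 ≥ 0, confirming Bessel's inequality. (The deficit equals ||v − Σ <v,e_j> e_j||^2, the squared distance from v to span{e_j}.)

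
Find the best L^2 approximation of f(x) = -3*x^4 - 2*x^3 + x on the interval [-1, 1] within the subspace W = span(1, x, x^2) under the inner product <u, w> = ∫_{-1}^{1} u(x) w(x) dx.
g(x) = -18*x^2/7 - x/5 + 9/35

The best approximation g ∈ W is the orthogonal projection of f onto W. Writing g = a_0 + a_1 x + a_2 x^2, the coefficients solve the normal equations G · a = b where
  G_{ij} = <φ_i, φ_j> and b_i = <f, φ_i>, with φ_0 = 1, φ_1 = x, φ_2 = x^2.
G =
  [2, 0, 2/3]
  [0, 2/3, 0]
  [2/3, 0, 2/5],
b = (-6/5, -2/15, -6/7).
Solving gives a_0 = 9/35, a_1 = -1/5, a_2 = -18/7, so
  g(x) = -18*x^2/7 - x/5 + 9/35.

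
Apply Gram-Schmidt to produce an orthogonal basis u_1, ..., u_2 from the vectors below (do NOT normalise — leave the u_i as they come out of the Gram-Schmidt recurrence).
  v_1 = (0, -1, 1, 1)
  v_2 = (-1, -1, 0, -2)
Orthogonal basis:
  u_1 = (0, -1, 1, 1)
  u_2 = (-1, -4/3, 1/3, -5/3)

Apply the Gram-Schmidt recurrence
  u_1 = v_1
  u_i = v_i − Σ_{j<i} ((v_i · u_j) / (u_j · u_j)) · u_j.

Step by step this gives:
  u_1 = (0, -1, 1, 1)
  u_2 = (-1, -4/3, 1/3, -5/3)

Orthogonality check:
  u_2 · u_1 = 0 (should be 0)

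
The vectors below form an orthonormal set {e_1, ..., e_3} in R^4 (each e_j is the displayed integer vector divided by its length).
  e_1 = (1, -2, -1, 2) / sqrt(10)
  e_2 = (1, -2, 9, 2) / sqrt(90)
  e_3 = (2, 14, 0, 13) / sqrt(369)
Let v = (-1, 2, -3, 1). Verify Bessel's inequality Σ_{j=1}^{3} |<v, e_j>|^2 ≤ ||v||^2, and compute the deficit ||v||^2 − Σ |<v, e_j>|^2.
Σ |<v, e_j>|^2 = 579/41; ||v||^2 = 15; deficit = 36/41

Write each e_j = u_j / sqrt(<u_j, u_j>) where u_j is the displayed integer vector. Then <v, e_j> = <v, u_j> / sqrt(<u_j, u_j>), so |<v, e_j>|^2 = <v, u_j>^2 / <u_j, u_j>.
Coefficients: <v, e_1> = 0/sqrt(10), <v, e_2> = -30/sqrt(90), <v, e_3> = 39/sqrt(369).
Square and sum: Σ |<v, e_j>|^2 = 579/41.
Compute ||v||^2 = v·v = 15.
Deficit = 15 − 579/41 = 36/41 ≥ 0, confirming Bessel's inequality. (The deficit equals ||v − Σ <v,e_j> e_j||^2, the squared distance from v to span{e_j}.)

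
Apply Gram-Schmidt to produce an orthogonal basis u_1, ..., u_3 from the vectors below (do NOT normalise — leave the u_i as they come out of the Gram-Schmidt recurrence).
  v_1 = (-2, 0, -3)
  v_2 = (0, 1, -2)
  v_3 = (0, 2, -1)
Orthogonal basis:
  u_1 = (-2, 0, -3)
  u_2 = (12/13, 1, -8/13)
  u_3 = (-18/29, 24/29, 12/29)

Apply the Gram-Schmidt recurrence
  u_1 = v_1
  u_i = v_i − Σ_{j<i} ((v_i · u_j) / (u_j · u_j)) · u_j.

Step by step this gives:
  u_1 = (-2, 0, -3)
  u_2 = (12/13, 1, -8/13)
  u_3 = (-18/29, 24/29, 12/29)

Orthogonality check:
  u_2 · u_1 = 0 (should be 0)
  u_3 · u_1 = 0 (should be 0)
  u_3 · u_2 = 0 (should be 0)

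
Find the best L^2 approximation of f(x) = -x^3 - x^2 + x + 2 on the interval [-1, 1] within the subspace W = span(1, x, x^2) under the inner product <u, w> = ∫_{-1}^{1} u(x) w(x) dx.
g(x) = -x^2 + 2*x/5 + 2

The best approximation g ∈ W is the orthogonal projection of f onto W. Writing g = a_0 + a_1 x + a_2 x^2, the coefficients solve the normal equations G · a = b where
  G_{ij} = <φ_i, φ_j> and b_i = <f, φ_i>, with φ_0 = 1, φ_1 = x, φ_2 = x^2.
G =
  [2, 0, 2/3]
  [0, 2/3, 0]
  [2/3, 0, 2/5],
b = (10/3, 4/15, 14/15).
Solving gives a_0 = 2, a_1 = 2/5, a_2 = -1, so
  g(x) = -x^2 + 2*x/5 + 2.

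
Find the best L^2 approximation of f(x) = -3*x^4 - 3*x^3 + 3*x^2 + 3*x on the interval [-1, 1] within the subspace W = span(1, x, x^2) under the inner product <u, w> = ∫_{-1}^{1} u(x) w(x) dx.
g(x) = 3*x^2/7 + 6*x/5 + 9/35

The best approximation g ∈ W is the orthogonal projection of f onto W. Writing g = a_0 + a_1 x + a_2 x^2, the coefficients solve the normal equations G · a = b where
  G_{ij} = <φ_i, φ_j> and b_i = <f, φ_i>, with φ_0 = 1, φ_1 = x, φ_2 = x^2.
G =
  [2, 0, 2/3]
  [0, 2/3, 0]
  [2/3, 0, 2/5],
b = (4/5, 4/5, 12/35).
Solving gives a_0 = 9/35, a_1 = 6/5, a_2 = 3/7, so
  g(x) = 3*x^2/7 + 6*x/5 + 9/35.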